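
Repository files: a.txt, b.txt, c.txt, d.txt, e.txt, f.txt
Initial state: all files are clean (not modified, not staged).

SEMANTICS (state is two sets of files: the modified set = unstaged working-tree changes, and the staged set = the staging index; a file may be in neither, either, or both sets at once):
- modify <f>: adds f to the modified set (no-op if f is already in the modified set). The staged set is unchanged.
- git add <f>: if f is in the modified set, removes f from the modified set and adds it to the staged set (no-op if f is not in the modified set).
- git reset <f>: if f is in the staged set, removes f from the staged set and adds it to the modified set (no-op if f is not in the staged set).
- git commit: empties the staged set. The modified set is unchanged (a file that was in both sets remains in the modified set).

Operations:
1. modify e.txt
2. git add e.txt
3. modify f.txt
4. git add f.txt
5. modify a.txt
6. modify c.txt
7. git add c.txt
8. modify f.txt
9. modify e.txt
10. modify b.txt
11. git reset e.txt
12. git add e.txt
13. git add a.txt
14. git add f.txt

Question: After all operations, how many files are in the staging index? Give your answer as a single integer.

Answer: 4

Derivation:
After op 1 (modify e.txt): modified={e.txt} staged={none}
After op 2 (git add e.txt): modified={none} staged={e.txt}
After op 3 (modify f.txt): modified={f.txt} staged={e.txt}
After op 4 (git add f.txt): modified={none} staged={e.txt, f.txt}
After op 5 (modify a.txt): modified={a.txt} staged={e.txt, f.txt}
After op 6 (modify c.txt): modified={a.txt, c.txt} staged={e.txt, f.txt}
After op 7 (git add c.txt): modified={a.txt} staged={c.txt, e.txt, f.txt}
After op 8 (modify f.txt): modified={a.txt, f.txt} staged={c.txt, e.txt, f.txt}
After op 9 (modify e.txt): modified={a.txt, e.txt, f.txt} staged={c.txt, e.txt, f.txt}
After op 10 (modify b.txt): modified={a.txt, b.txt, e.txt, f.txt} staged={c.txt, e.txt, f.txt}
After op 11 (git reset e.txt): modified={a.txt, b.txt, e.txt, f.txt} staged={c.txt, f.txt}
After op 12 (git add e.txt): modified={a.txt, b.txt, f.txt} staged={c.txt, e.txt, f.txt}
After op 13 (git add a.txt): modified={b.txt, f.txt} staged={a.txt, c.txt, e.txt, f.txt}
After op 14 (git add f.txt): modified={b.txt} staged={a.txt, c.txt, e.txt, f.txt}
Final staged set: {a.txt, c.txt, e.txt, f.txt} -> count=4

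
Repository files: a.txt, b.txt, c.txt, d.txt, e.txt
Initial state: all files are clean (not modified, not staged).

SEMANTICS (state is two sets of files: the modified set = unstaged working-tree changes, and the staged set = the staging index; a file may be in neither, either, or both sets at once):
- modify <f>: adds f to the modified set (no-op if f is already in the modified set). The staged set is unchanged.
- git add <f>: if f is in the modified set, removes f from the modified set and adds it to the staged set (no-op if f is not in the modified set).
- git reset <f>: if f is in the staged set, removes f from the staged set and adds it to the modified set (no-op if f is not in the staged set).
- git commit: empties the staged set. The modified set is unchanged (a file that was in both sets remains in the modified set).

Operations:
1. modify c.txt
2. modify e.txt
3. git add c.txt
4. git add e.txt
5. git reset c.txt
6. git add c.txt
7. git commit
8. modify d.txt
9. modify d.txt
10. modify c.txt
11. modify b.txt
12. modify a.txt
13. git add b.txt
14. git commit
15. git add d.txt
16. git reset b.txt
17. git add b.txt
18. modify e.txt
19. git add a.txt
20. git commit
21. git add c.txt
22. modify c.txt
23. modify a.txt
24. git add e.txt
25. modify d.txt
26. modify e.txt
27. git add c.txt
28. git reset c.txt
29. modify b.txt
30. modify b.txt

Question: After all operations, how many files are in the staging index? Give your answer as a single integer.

Answer: 1

Derivation:
After op 1 (modify c.txt): modified={c.txt} staged={none}
After op 2 (modify e.txt): modified={c.txt, e.txt} staged={none}
After op 3 (git add c.txt): modified={e.txt} staged={c.txt}
After op 4 (git add e.txt): modified={none} staged={c.txt, e.txt}
After op 5 (git reset c.txt): modified={c.txt} staged={e.txt}
After op 6 (git add c.txt): modified={none} staged={c.txt, e.txt}
After op 7 (git commit): modified={none} staged={none}
After op 8 (modify d.txt): modified={d.txt} staged={none}
After op 9 (modify d.txt): modified={d.txt} staged={none}
After op 10 (modify c.txt): modified={c.txt, d.txt} staged={none}
After op 11 (modify b.txt): modified={b.txt, c.txt, d.txt} staged={none}
After op 12 (modify a.txt): modified={a.txt, b.txt, c.txt, d.txt} staged={none}
After op 13 (git add b.txt): modified={a.txt, c.txt, d.txt} staged={b.txt}
After op 14 (git commit): modified={a.txt, c.txt, d.txt} staged={none}
After op 15 (git add d.txt): modified={a.txt, c.txt} staged={d.txt}
After op 16 (git reset b.txt): modified={a.txt, c.txt} staged={d.txt}
After op 17 (git add b.txt): modified={a.txt, c.txt} staged={d.txt}
After op 18 (modify e.txt): modified={a.txt, c.txt, e.txt} staged={d.txt}
After op 19 (git add a.txt): modified={c.txt, e.txt} staged={a.txt, d.txt}
After op 20 (git commit): modified={c.txt, e.txt} staged={none}
After op 21 (git add c.txt): modified={e.txt} staged={c.txt}
After op 22 (modify c.txt): modified={c.txt, e.txt} staged={c.txt}
After op 23 (modify a.txt): modified={a.txt, c.txt, e.txt} staged={c.txt}
After op 24 (git add e.txt): modified={a.txt, c.txt} staged={c.txt, e.txt}
After op 25 (modify d.txt): modified={a.txt, c.txt, d.txt} staged={c.txt, e.txt}
After op 26 (modify e.txt): modified={a.txt, c.txt, d.txt, e.txt} staged={c.txt, e.txt}
After op 27 (git add c.txt): modified={a.txt, d.txt, e.txt} staged={c.txt, e.txt}
After op 28 (git reset c.txt): modified={a.txt, c.txt, d.txt, e.txt} staged={e.txt}
After op 29 (modify b.txt): modified={a.txt, b.txt, c.txt, d.txt, e.txt} staged={e.txt}
After op 30 (modify b.txt): modified={a.txt, b.txt, c.txt, d.txt, e.txt} staged={e.txt}
Final staged set: {e.txt} -> count=1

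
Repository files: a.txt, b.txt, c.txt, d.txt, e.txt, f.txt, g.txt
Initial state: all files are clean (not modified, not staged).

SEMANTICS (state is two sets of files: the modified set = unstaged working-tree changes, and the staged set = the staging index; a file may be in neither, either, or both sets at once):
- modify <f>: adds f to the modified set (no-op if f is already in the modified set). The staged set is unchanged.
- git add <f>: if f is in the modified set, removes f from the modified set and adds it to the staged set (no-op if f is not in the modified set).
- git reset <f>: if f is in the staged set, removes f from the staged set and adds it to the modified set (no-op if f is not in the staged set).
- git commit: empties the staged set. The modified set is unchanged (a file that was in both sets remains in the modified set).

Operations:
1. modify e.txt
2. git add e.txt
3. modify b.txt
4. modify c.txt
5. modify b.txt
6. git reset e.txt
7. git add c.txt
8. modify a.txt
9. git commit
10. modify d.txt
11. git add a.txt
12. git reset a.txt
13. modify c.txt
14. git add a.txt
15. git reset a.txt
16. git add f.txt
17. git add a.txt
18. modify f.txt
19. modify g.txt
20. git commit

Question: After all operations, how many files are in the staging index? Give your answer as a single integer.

After op 1 (modify e.txt): modified={e.txt} staged={none}
After op 2 (git add e.txt): modified={none} staged={e.txt}
After op 3 (modify b.txt): modified={b.txt} staged={e.txt}
After op 4 (modify c.txt): modified={b.txt, c.txt} staged={e.txt}
After op 5 (modify b.txt): modified={b.txt, c.txt} staged={e.txt}
After op 6 (git reset e.txt): modified={b.txt, c.txt, e.txt} staged={none}
After op 7 (git add c.txt): modified={b.txt, e.txt} staged={c.txt}
After op 8 (modify a.txt): modified={a.txt, b.txt, e.txt} staged={c.txt}
After op 9 (git commit): modified={a.txt, b.txt, e.txt} staged={none}
After op 10 (modify d.txt): modified={a.txt, b.txt, d.txt, e.txt} staged={none}
After op 11 (git add a.txt): modified={b.txt, d.txt, e.txt} staged={a.txt}
After op 12 (git reset a.txt): modified={a.txt, b.txt, d.txt, e.txt} staged={none}
After op 13 (modify c.txt): modified={a.txt, b.txt, c.txt, d.txt, e.txt} staged={none}
After op 14 (git add a.txt): modified={b.txt, c.txt, d.txt, e.txt} staged={a.txt}
After op 15 (git reset a.txt): modified={a.txt, b.txt, c.txt, d.txt, e.txt} staged={none}
After op 16 (git add f.txt): modified={a.txt, b.txt, c.txt, d.txt, e.txt} staged={none}
After op 17 (git add a.txt): modified={b.txt, c.txt, d.txt, e.txt} staged={a.txt}
After op 18 (modify f.txt): modified={b.txt, c.txt, d.txt, e.txt, f.txt} staged={a.txt}
After op 19 (modify g.txt): modified={b.txt, c.txt, d.txt, e.txt, f.txt, g.txt} staged={a.txt}
After op 20 (git commit): modified={b.txt, c.txt, d.txt, e.txt, f.txt, g.txt} staged={none}
Final staged set: {none} -> count=0

Answer: 0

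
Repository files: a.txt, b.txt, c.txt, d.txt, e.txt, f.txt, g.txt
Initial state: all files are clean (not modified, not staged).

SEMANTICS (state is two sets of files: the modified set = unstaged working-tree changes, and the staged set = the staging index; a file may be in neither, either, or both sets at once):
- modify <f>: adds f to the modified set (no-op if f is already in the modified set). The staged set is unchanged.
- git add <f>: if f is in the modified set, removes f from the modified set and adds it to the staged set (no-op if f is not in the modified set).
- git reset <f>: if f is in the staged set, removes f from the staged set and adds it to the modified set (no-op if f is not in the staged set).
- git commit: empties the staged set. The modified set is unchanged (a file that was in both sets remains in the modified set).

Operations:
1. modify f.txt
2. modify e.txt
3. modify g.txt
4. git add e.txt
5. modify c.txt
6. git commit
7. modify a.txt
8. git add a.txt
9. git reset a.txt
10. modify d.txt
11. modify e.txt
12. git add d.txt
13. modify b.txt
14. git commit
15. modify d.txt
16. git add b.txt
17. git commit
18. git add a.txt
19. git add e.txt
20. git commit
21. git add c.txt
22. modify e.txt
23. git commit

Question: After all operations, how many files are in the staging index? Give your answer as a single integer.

After op 1 (modify f.txt): modified={f.txt} staged={none}
After op 2 (modify e.txt): modified={e.txt, f.txt} staged={none}
After op 3 (modify g.txt): modified={e.txt, f.txt, g.txt} staged={none}
After op 4 (git add e.txt): modified={f.txt, g.txt} staged={e.txt}
After op 5 (modify c.txt): modified={c.txt, f.txt, g.txt} staged={e.txt}
After op 6 (git commit): modified={c.txt, f.txt, g.txt} staged={none}
After op 7 (modify a.txt): modified={a.txt, c.txt, f.txt, g.txt} staged={none}
After op 8 (git add a.txt): modified={c.txt, f.txt, g.txt} staged={a.txt}
After op 9 (git reset a.txt): modified={a.txt, c.txt, f.txt, g.txt} staged={none}
After op 10 (modify d.txt): modified={a.txt, c.txt, d.txt, f.txt, g.txt} staged={none}
After op 11 (modify e.txt): modified={a.txt, c.txt, d.txt, e.txt, f.txt, g.txt} staged={none}
After op 12 (git add d.txt): modified={a.txt, c.txt, e.txt, f.txt, g.txt} staged={d.txt}
After op 13 (modify b.txt): modified={a.txt, b.txt, c.txt, e.txt, f.txt, g.txt} staged={d.txt}
After op 14 (git commit): modified={a.txt, b.txt, c.txt, e.txt, f.txt, g.txt} staged={none}
After op 15 (modify d.txt): modified={a.txt, b.txt, c.txt, d.txt, e.txt, f.txt, g.txt} staged={none}
After op 16 (git add b.txt): modified={a.txt, c.txt, d.txt, e.txt, f.txt, g.txt} staged={b.txt}
After op 17 (git commit): modified={a.txt, c.txt, d.txt, e.txt, f.txt, g.txt} staged={none}
After op 18 (git add a.txt): modified={c.txt, d.txt, e.txt, f.txt, g.txt} staged={a.txt}
After op 19 (git add e.txt): modified={c.txt, d.txt, f.txt, g.txt} staged={a.txt, e.txt}
After op 20 (git commit): modified={c.txt, d.txt, f.txt, g.txt} staged={none}
After op 21 (git add c.txt): modified={d.txt, f.txt, g.txt} staged={c.txt}
After op 22 (modify e.txt): modified={d.txt, e.txt, f.txt, g.txt} staged={c.txt}
After op 23 (git commit): modified={d.txt, e.txt, f.txt, g.txt} staged={none}
Final staged set: {none} -> count=0

Answer: 0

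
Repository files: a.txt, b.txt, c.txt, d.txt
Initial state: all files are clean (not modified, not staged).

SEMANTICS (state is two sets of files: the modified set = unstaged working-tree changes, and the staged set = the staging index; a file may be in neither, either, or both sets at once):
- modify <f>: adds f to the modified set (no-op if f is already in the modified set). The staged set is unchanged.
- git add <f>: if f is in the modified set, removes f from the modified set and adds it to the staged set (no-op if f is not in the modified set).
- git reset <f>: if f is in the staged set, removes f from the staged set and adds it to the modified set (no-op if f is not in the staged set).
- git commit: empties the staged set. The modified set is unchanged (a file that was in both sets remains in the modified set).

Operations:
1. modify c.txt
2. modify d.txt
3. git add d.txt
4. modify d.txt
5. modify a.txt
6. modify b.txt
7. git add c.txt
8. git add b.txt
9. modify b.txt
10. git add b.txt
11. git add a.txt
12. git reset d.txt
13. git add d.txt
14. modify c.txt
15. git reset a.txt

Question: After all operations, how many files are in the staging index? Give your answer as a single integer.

After op 1 (modify c.txt): modified={c.txt} staged={none}
After op 2 (modify d.txt): modified={c.txt, d.txt} staged={none}
After op 3 (git add d.txt): modified={c.txt} staged={d.txt}
After op 4 (modify d.txt): modified={c.txt, d.txt} staged={d.txt}
After op 5 (modify a.txt): modified={a.txt, c.txt, d.txt} staged={d.txt}
After op 6 (modify b.txt): modified={a.txt, b.txt, c.txt, d.txt} staged={d.txt}
After op 7 (git add c.txt): modified={a.txt, b.txt, d.txt} staged={c.txt, d.txt}
After op 8 (git add b.txt): modified={a.txt, d.txt} staged={b.txt, c.txt, d.txt}
After op 9 (modify b.txt): modified={a.txt, b.txt, d.txt} staged={b.txt, c.txt, d.txt}
After op 10 (git add b.txt): modified={a.txt, d.txt} staged={b.txt, c.txt, d.txt}
After op 11 (git add a.txt): modified={d.txt} staged={a.txt, b.txt, c.txt, d.txt}
After op 12 (git reset d.txt): modified={d.txt} staged={a.txt, b.txt, c.txt}
After op 13 (git add d.txt): modified={none} staged={a.txt, b.txt, c.txt, d.txt}
After op 14 (modify c.txt): modified={c.txt} staged={a.txt, b.txt, c.txt, d.txt}
After op 15 (git reset a.txt): modified={a.txt, c.txt} staged={b.txt, c.txt, d.txt}
Final staged set: {b.txt, c.txt, d.txt} -> count=3

Answer: 3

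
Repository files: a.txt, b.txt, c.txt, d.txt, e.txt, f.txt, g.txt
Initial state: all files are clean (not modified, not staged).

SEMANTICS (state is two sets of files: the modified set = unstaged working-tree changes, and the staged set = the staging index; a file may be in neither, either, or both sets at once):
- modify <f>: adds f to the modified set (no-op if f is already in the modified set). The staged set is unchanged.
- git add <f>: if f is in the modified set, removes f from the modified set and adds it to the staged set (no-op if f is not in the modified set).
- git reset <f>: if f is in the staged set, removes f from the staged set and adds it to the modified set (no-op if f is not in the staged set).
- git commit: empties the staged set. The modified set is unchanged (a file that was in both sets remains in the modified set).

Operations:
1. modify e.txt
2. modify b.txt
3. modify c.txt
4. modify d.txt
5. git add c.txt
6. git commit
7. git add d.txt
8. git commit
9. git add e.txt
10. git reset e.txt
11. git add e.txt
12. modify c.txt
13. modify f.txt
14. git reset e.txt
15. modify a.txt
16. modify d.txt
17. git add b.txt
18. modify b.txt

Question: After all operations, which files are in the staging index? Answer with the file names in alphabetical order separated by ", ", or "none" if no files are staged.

Answer: b.txt

Derivation:
After op 1 (modify e.txt): modified={e.txt} staged={none}
After op 2 (modify b.txt): modified={b.txt, e.txt} staged={none}
After op 3 (modify c.txt): modified={b.txt, c.txt, e.txt} staged={none}
After op 4 (modify d.txt): modified={b.txt, c.txt, d.txt, e.txt} staged={none}
After op 5 (git add c.txt): modified={b.txt, d.txt, e.txt} staged={c.txt}
After op 6 (git commit): modified={b.txt, d.txt, e.txt} staged={none}
After op 7 (git add d.txt): modified={b.txt, e.txt} staged={d.txt}
After op 8 (git commit): modified={b.txt, e.txt} staged={none}
After op 9 (git add e.txt): modified={b.txt} staged={e.txt}
After op 10 (git reset e.txt): modified={b.txt, e.txt} staged={none}
After op 11 (git add e.txt): modified={b.txt} staged={e.txt}
After op 12 (modify c.txt): modified={b.txt, c.txt} staged={e.txt}
After op 13 (modify f.txt): modified={b.txt, c.txt, f.txt} staged={e.txt}
After op 14 (git reset e.txt): modified={b.txt, c.txt, e.txt, f.txt} staged={none}
After op 15 (modify a.txt): modified={a.txt, b.txt, c.txt, e.txt, f.txt} staged={none}
After op 16 (modify d.txt): modified={a.txt, b.txt, c.txt, d.txt, e.txt, f.txt} staged={none}
After op 17 (git add b.txt): modified={a.txt, c.txt, d.txt, e.txt, f.txt} staged={b.txt}
After op 18 (modify b.txt): modified={a.txt, b.txt, c.txt, d.txt, e.txt, f.txt} staged={b.txt}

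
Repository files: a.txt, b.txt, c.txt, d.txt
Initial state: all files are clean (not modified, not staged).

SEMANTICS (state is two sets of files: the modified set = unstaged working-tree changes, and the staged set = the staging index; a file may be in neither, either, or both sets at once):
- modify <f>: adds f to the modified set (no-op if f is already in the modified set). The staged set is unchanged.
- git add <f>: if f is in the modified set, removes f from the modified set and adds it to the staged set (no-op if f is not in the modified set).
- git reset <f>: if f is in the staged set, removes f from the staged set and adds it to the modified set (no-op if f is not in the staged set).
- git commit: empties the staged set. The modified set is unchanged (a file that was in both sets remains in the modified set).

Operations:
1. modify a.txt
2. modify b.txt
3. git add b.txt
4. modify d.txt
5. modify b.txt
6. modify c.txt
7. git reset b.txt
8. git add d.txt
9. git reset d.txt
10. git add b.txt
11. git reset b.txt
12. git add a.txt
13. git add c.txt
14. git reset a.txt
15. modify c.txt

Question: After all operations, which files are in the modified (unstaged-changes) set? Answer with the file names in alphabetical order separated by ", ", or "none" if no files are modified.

After op 1 (modify a.txt): modified={a.txt} staged={none}
After op 2 (modify b.txt): modified={a.txt, b.txt} staged={none}
After op 3 (git add b.txt): modified={a.txt} staged={b.txt}
After op 4 (modify d.txt): modified={a.txt, d.txt} staged={b.txt}
After op 5 (modify b.txt): modified={a.txt, b.txt, d.txt} staged={b.txt}
After op 6 (modify c.txt): modified={a.txt, b.txt, c.txt, d.txt} staged={b.txt}
After op 7 (git reset b.txt): modified={a.txt, b.txt, c.txt, d.txt} staged={none}
After op 8 (git add d.txt): modified={a.txt, b.txt, c.txt} staged={d.txt}
After op 9 (git reset d.txt): modified={a.txt, b.txt, c.txt, d.txt} staged={none}
After op 10 (git add b.txt): modified={a.txt, c.txt, d.txt} staged={b.txt}
After op 11 (git reset b.txt): modified={a.txt, b.txt, c.txt, d.txt} staged={none}
After op 12 (git add a.txt): modified={b.txt, c.txt, d.txt} staged={a.txt}
After op 13 (git add c.txt): modified={b.txt, d.txt} staged={a.txt, c.txt}
After op 14 (git reset a.txt): modified={a.txt, b.txt, d.txt} staged={c.txt}
After op 15 (modify c.txt): modified={a.txt, b.txt, c.txt, d.txt} staged={c.txt}

Answer: a.txt, b.txt, c.txt, d.txt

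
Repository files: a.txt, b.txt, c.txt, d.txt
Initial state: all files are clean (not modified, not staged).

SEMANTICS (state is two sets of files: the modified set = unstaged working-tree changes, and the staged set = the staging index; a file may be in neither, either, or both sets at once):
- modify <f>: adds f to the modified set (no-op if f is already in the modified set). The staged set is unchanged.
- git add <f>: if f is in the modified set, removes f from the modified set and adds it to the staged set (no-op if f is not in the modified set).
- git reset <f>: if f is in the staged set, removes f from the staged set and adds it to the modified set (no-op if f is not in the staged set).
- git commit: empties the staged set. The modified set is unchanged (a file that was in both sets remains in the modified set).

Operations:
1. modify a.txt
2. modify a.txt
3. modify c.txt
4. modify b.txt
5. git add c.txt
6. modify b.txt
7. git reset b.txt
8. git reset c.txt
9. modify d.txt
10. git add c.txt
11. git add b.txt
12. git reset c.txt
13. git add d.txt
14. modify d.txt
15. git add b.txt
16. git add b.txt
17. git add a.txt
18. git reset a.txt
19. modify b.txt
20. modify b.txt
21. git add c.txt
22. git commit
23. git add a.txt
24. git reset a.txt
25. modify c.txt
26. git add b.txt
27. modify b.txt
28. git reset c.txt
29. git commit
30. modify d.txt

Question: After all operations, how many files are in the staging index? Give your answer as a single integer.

Answer: 0

Derivation:
After op 1 (modify a.txt): modified={a.txt} staged={none}
After op 2 (modify a.txt): modified={a.txt} staged={none}
After op 3 (modify c.txt): modified={a.txt, c.txt} staged={none}
After op 4 (modify b.txt): modified={a.txt, b.txt, c.txt} staged={none}
After op 5 (git add c.txt): modified={a.txt, b.txt} staged={c.txt}
After op 6 (modify b.txt): modified={a.txt, b.txt} staged={c.txt}
After op 7 (git reset b.txt): modified={a.txt, b.txt} staged={c.txt}
After op 8 (git reset c.txt): modified={a.txt, b.txt, c.txt} staged={none}
After op 9 (modify d.txt): modified={a.txt, b.txt, c.txt, d.txt} staged={none}
After op 10 (git add c.txt): modified={a.txt, b.txt, d.txt} staged={c.txt}
After op 11 (git add b.txt): modified={a.txt, d.txt} staged={b.txt, c.txt}
After op 12 (git reset c.txt): modified={a.txt, c.txt, d.txt} staged={b.txt}
After op 13 (git add d.txt): modified={a.txt, c.txt} staged={b.txt, d.txt}
After op 14 (modify d.txt): modified={a.txt, c.txt, d.txt} staged={b.txt, d.txt}
After op 15 (git add b.txt): modified={a.txt, c.txt, d.txt} staged={b.txt, d.txt}
After op 16 (git add b.txt): modified={a.txt, c.txt, d.txt} staged={b.txt, d.txt}
After op 17 (git add a.txt): modified={c.txt, d.txt} staged={a.txt, b.txt, d.txt}
After op 18 (git reset a.txt): modified={a.txt, c.txt, d.txt} staged={b.txt, d.txt}
After op 19 (modify b.txt): modified={a.txt, b.txt, c.txt, d.txt} staged={b.txt, d.txt}
After op 20 (modify b.txt): modified={a.txt, b.txt, c.txt, d.txt} staged={b.txt, d.txt}
After op 21 (git add c.txt): modified={a.txt, b.txt, d.txt} staged={b.txt, c.txt, d.txt}
After op 22 (git commit): modified={a.txt, b.txt, d.txt} staged={none}
After op 23 (git add a.txt): modified={b.txt, d.txt} staged={a.txt}
After op 24 (git reset a.txt): modified={a.txt, b.txt, d.txt} staged={none}
After op 25 (modify c.txt): modified={a.txt, b.txt, c.txt, d.txt} staged={none}
After op 26 (git add b.txt): modified={a.txt, c.txt, d.txt} staged={b.txt}
After op 27 (modify b.txt): modified={a.txt, b.txt, c.txt, d.txt} staged={b.txt}
After op 28 (git reset c.txt): modified={a.txt, b.txt, c.txt, d.txt} staged={b.txt}
After op 29 (git commit): modified={a.txt, b.txt, c.txt, d.txt} staged={none}
After op 30 (modify d.txt): modified={a.txt, b.txt, c.txt, d.txt} staged={none}
Final staged set: {none} -> count=0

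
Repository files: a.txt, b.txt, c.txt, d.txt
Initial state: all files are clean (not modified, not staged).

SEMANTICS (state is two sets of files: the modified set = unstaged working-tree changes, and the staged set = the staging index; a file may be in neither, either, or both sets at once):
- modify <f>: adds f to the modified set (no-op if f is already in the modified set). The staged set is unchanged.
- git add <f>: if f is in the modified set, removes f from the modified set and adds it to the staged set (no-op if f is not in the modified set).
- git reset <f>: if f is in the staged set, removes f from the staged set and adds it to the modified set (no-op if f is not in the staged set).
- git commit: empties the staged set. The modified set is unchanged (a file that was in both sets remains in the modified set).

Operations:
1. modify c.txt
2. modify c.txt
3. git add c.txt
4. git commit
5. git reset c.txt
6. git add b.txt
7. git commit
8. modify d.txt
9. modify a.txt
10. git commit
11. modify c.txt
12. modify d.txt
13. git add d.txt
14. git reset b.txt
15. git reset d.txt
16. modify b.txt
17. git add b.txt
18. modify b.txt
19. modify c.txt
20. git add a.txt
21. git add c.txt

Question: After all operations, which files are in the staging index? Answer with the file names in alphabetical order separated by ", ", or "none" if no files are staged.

After op 1 (modify c.txt): modified={c.txt} staged={none}
After op 2 (modify c.txt): modified={c.txt} staged={none}
After op 3 (git add c.txt): modified={none} staged={c.txt}
After op 4 (git commit): modified={none} staged={none}
After op 5 (git reset c.txt): modified={none} staged={none}
After op 6 (git add b.txt): modified={none} staged={none}
After op 7 (git commit): modified={none} staged={none}
After op 8 (modify d.txt): modified={d.txt} staged={none}
After op 9 (modify a.txt): modified={a.txt, d.txt} staged={none}
After op 10 (git commit): modified={a.txt, d.txt} staged={none}
After op 11 (modify c.txt): modified={a.txt, c.txt, d.txt} staged={none}
After op 12 (modify d.txt): modified={a.txt, c.txt, d.txt} staged={none}
After op 13 (git add d.txt): modified={a.txt, c.txt} staged={d.txt}
After op 14 (git reset b.txt): modified={a.txt, c.txt} staged={d.txt}
After op 15 (git reset d.txt): modified={a.txt, c.txt, d.txt} staged={none}
After op 16 (modify b.txt): modified={a.txt, b.txt, c.txt, d.txt} staged={none}
After op 17 (git add b.txt): modified={a.txt, c.txt, d.txt} staged={b.txt}
After op 18 (modify b.txt): modified={a.txt, b.txt, c.txt, d.txt} staged={b.txt}
After op 19 (modify c.txt): modified={a.txt, b.txt, c.txt, d.txt} staged={b.txt}
After op 20 (git add a.txt): modified={b.txt, c.txt, d.txt} staged={a.txt, b.txt}
After op 21 (git add c.txt): modified={b.txt, d.txt} staged={a.txt, b.txt, c.txt}

Answer: a.txt, b.txt, c.txt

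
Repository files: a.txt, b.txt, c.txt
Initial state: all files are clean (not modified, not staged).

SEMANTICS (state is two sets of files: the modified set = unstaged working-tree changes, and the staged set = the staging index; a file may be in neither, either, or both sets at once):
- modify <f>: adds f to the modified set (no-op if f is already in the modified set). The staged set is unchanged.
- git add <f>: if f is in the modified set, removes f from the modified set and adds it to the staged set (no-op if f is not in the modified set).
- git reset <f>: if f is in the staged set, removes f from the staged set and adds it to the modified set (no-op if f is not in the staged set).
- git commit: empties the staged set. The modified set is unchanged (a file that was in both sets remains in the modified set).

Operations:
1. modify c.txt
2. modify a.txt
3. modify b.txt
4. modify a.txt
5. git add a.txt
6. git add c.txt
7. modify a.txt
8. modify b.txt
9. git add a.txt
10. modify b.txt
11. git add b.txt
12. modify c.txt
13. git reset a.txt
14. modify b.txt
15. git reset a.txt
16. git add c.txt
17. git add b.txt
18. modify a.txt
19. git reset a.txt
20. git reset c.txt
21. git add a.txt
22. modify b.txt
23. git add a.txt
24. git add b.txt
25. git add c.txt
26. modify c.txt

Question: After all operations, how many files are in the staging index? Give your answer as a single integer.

Answer: 3

Derivation:
After op 1 (modify c.txt): modified={c.txt} staged={none}
After op 2 (modify a.txt): modified={a.txt, c.txt} staged={none}
After op 3 (modify b.txt): modified={a.txt, b.txt, c.txt} staged={none}
After op 4 (modify a.txt): modified={a.txt, b.txt, c.txt} staged={none}
After op 5 (git add a.txt): modified={b.txt, c.txt} staged={a.txt}
After op 6 (git add c.txt): modified={b.txt} staged={a.txt, c.txt}
After op 7 (modify a.txt): modified={a.txt, b.txt} staged={a.txt, c.txt}
After op 8 (modify b.txt): modified={a.txt, b.txt} staged={a.txt, c.txt}
After op 9 (git add a.txt): modified={b.txt} staged={a.txt, c.txt}
After op 10 (modify b.txt): modified={b.txt} staged={a.txt, c.txt}
After op 11 (git add b.txt): modified={none} staged={a.txt, b.txt, c.txt}
After op 12 (modify c.txt): modified={c.txt} staged={a.txt, b.txt, c.txt}
After op 13 (git reset a.txt): modified={a.txt, c.txt} staged={b.txt, c.txt}
After op 14 (modify b.txt): modified={a.txt, b.txt, c.txt} staged={b.txt, c.txt}
After op 15 (git reset a.txt): modified={a.txt, b.txt, c.txt} staged={b.txt, c.txt}
After op 16 (git add c.txt): modified={a.txt, b.txt} staged={b.txt, c.txt}
After op 17 (git add b.txt): modified={a.txt} staged={b.txt, c.txt}
After op 18 (modify a.txt): modified={a.txt} staged={b.txt, c.txt}
After op 19 (git reset a.txt): modified={a.txt} staged={b.txt, c.txt}
After op 20 (git reset c.txt): modified={a.txt, c.txt} staged={b.txt}
After op 21 (git add a.txt): modified={c.txt} staged={a.txt, b.txt}
After op 22 (modify b.txt): modified={b.txt, c.txt} staged={a.txt, b.txt}
After op 23 (git add a.txt): modified={b.txt, c.txt} staged={a.txt, b.txt}
After op 24 (git add b.txt): modified={c.txt} staged={a.txt, b.txt}
After op 25 (git add c.txt): modified={none} staged={a.txt, b.txt, c.txt}
After op 26 (modify c.txt): modified={c.txt} staged={a.txt, b.txt, c.txt}
Final staged set: {a.txt, b.txt, c.txt} -> count=3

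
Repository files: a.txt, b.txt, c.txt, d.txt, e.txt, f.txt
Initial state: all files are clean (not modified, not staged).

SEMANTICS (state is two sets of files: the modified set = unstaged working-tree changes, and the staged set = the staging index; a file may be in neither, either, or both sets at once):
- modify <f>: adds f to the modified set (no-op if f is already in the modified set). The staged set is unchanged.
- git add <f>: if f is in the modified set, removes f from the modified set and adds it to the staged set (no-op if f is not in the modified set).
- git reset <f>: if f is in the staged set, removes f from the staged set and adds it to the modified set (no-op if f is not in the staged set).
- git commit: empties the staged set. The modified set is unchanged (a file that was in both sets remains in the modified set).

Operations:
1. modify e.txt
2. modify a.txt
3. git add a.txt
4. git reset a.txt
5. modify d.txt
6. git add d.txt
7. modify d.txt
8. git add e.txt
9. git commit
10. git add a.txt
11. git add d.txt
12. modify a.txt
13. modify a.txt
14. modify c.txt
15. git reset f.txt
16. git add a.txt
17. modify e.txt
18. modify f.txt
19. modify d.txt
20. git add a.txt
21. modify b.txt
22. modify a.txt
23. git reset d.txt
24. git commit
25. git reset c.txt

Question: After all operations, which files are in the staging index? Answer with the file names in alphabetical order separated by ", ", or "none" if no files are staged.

Answer: none

Derivation:
After op 1 (modify e.txt): modified={e.txt} staged={none}
After op 2 (modify a.txt): modified={a.txt, e.txt} staged={none}
After op 3 (git add a.txt): modified={e.txt} staged={a.txt}
After op 4 (git reset a.txt): modified={a.txt, e.txt} staged={none}
After op 5 (modify d.txt): modified={a.txt, d.txt, e.txt} staged={none}
After op 6 (git add d.txt): modified={a.txt, e.txt} staged={d.txt}
After op 7 (modify d.txt): modified={a.txt, d.txt, e.txt} staged={d.txt}
After op 8 (git add e.txt): modified={a.txt, d.txt} staged={d.txt, e.txt}
After op 9 (git commit): modified={a.txt, d.txt} staged={none}
After op 10 (git add a.txt): modified={d.txt} staged={a.txt}
After op 11 (git add d.txt): modified={none} staged={a.txt, d.txt}
After op 12 (modify a.txt): modified={a.txt} staged={a.txt, d.txt}
After op 13 (modify a.txt): modified={a.txt} staged={a.txt, d.txt}
After op 14 (modify c.txt): modified={a.txt, c.txt} staged={a.txt, d.txt}
After op 15 (git reset f.txt): modified={a.txt, c.txt} staged={a.txt, d.txt}
After op 16 (git add a.txt): modified={c.txt} staged={a.txt, d.txt}
After op 17 (modify e.txt): modified={c.txt, e.txt} staged={a.txt, d.txt}
After op 18 (modify f.txt): modified={c.txt, e.txt, f.txt} staged={a.txt, d.txt}
After op 19 (modify d.txt): modified={c.txt, d.txt, e.txt, f.txt} staged={a.txt, d.txt}
After op 20 (git add a.txt): modified={c.txt, d.txt, e.txt, f.txt} staged={a.txt, d.txt}
After op 21 (modify b.txt): modified={b.txt, c.txt, d.txt, e.txt, f.txt} staged={a.txt, d.txt}
After op 22 (modify a.txt): modified={a.txt, b.txt, c.txt, d.txt, e.txt, f.txt} staged={a.txt, d.txt}
After op 23 (git reset d.txt): modified={a.txt, b.txt, c.txt, d.txt, e.txt, f.txt} staged={a.txt}
After op 24 (git commit): modified={a.txt, b.txt, c.txt, d.txt, e.txt, f.txt} staged={none}
After op 25 (git reset c.txt): modified={a.txt, b.txt, c.txt, d.txt, e.txt, f.txt} staged={none}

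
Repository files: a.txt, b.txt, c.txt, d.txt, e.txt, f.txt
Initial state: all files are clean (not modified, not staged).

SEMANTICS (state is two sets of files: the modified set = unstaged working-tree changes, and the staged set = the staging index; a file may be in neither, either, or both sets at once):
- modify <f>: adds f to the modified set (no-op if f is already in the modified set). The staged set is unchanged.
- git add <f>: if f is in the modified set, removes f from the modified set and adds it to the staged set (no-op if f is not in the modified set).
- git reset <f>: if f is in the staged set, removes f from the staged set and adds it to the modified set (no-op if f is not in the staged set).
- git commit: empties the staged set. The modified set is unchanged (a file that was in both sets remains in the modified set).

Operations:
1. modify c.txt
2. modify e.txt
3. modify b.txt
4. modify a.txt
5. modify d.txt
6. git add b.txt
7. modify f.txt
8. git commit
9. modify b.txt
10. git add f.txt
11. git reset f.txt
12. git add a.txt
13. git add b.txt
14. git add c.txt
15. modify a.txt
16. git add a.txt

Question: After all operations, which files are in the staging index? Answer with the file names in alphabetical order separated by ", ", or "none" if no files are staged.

Answer: a.txt, b.txt, c.txt

Derivation:
After op 1 (modify c.txt): modified={c.txt} staged={none}
After op 2 (modify e.txt): modified={c.txt, e.txt} staged={none}
After op 3 (modify b.txt): modified={b.txt, c.txt, e.txt} staged={none}
After op 4 (modify a.txt): modified={a.txt, b.txt, c.txt, e.txt} staged={none}
After op 5 (modify d.txt): modified={a.txt, b.txt, c.txt, d.txt, e.txt} staged={none}
After op 6 (git add b.txt): modified={a.txt, c.txt, d.txt, e.txt} staged={b.txt}
After op 7 (modify f.txt): modified={a.txt, c.txt, d.txt, e.txt, f.txt} staged={b.txt}
After op 8 (git commit): modified={a.txt, c.txt, d.txt, e.txt, f.txt} staged={none}
After op 9 (modify b.txt): modified={a.txt, b.txt, c.txt, d.txt, e.txt, f.txt} staged={none}
After op 10 (git add f.txt): modified={a.txt, b.txt, c.txt, d.txt, e.txt} staged={f.txt}
After op 11 (git reset f.txt): modified={a.txt, b.txt, c.txt, d.txt, e.txt, f.txt} staged={none}
After op 12 (git add a.txt): modified={b.txt, c.txt, d.txt, e.txt, f.txt} staged={a.txt}
After op 13 (git add b.txt): modified={c.txt, d.txt, e.txt, f.txt} staged={a.txt, b.txt}
After op 14 (git add c.txt): modified={d.txt, e.txt, f.txt} staged={a.txt, b.txt, c.txt}
After op 15 (modify a.txt): modified={a.txt, d.txt, e.txt, f.txt} staged={a.txt, b.txt, c.txt}
After op 16 (git add a.txt): modified={d.txt, e.txt, f.txt} staged={a.txt, b.txt, c.txt}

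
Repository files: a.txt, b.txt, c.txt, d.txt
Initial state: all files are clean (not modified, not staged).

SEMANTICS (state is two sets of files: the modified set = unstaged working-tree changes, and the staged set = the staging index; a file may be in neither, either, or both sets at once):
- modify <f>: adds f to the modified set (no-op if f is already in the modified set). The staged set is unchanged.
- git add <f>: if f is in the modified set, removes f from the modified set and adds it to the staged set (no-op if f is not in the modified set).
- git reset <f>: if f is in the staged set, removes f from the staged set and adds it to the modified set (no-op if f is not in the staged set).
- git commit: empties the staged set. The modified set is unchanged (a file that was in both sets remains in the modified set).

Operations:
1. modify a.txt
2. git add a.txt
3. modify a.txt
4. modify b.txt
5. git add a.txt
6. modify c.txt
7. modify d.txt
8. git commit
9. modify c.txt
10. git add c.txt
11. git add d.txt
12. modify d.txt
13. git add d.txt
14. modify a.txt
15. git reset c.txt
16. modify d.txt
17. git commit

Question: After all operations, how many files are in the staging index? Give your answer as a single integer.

Answer: 0

Derivation:
After op 1 (modify a.txt): modified={a.txt} staged={none}
After op 2 (git add a.txt): modified={none} staged={a.txt}
After op 3 (modify a.txt): modified={a.txt} staged={a.txt}
After op 4 (modify b.txt): modified={a.txt, b.txt} staged={a.txt}
After op 5 (git add a.txt): modified={b.txt} staged={a.txt}
After op 6 (modify c.txt): modified={b.txt, c.txt} staged={a.txt}
After op 7 (modify d.txt): modified={b.txt, c.txt, d.txt} staged={a.txt}
After op 8 (git commit): modified={b.txt, c.txt, d.txt} staged={none}
After op 9 (modify c.txt): modified={b.txt, c.txt, d.txt} staged={none}
After op 10 (git add c.txt): modified={b.txt, d.txt} staged={c.txt}
After op 11 (git add d.txt): modified={b.txt} staged={c.txt, d.txt}
After op 12 (modify d.txt): modified={b.txt, d.txt} staged={c.txt, d.txt}
After op 13 (git add d.txt): modified={b.txt} staged={c.txt, d.txt}
After op 14 (modify a.txt): modified={a.txt, b.txt} staged={c.txt, d.txt}
After op 15 (git reset c.txt): modified={a.txt, b.txt, c.txt} staged={d.txt}
After op 16 (modify d.txt): modified={a.txt, b.txt, c.txt, d.txt} staged={d.txt}
After op 17 (git commit): modified={a.txt, b.txt, c.txt, d.txt} staged={none}
Final staged set: {none} -> count=0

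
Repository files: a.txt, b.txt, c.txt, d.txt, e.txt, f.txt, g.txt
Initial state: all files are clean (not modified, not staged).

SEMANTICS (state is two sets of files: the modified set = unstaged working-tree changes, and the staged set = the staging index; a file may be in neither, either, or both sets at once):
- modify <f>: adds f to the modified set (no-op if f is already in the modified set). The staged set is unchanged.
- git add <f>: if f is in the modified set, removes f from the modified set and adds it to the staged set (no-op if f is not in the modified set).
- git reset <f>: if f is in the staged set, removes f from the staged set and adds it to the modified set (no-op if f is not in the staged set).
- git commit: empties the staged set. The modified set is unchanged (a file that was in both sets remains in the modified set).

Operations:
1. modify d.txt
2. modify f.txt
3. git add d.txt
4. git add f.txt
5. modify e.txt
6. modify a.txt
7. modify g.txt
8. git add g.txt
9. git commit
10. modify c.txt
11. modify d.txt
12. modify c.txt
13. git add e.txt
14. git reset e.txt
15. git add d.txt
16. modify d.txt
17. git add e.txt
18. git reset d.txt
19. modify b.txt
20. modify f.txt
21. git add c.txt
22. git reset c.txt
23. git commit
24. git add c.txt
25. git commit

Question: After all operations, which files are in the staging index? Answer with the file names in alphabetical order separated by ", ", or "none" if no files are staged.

Answer: none

Derivation:
After op 1 (modify d.txt): modified={d.txt} staged={none}
After op 2 (modify f.txt): modified={d.txt, f.txt} staged={none}
After op 3 (git add d.txt): modified={f.txt} staged={d.txt}
After op 4 (git add f.txt): modified={none} staged={d.txt, f.txt}
After op 5 (modify e.txt): modified={e.txt} staged={d.txt, f.txt}
After op 6 (modify a.txt): modified={a.txt, e.txt} staged={d.txt, f.txt}
After op 7 (modify g.txt): modified={a.txt, e.txt, g.txt} staged={d.txt, f.txt}
After op 8 (git add g.txt): modified={a.txt, e.txt} staged={d.txt, f.txt, g.txt}
After op 9 (git commit): modified={a.txt, e.txt} staged={none}
After op 10 (modify c.txt): modified={a.txt, c.txt, e.txt} staged={none}
After op 11 (modify d.txt): modified={a.txt, c.txt, d.txt, e.txt} staged={none}
After op 12 (modify c.txt): modified={a.txt, c.txt, d.txt, e.txt} staged={none}
After op 13 (git add e.txt): modified={a.txt, c.txt, d.txt} staged={e.txt}
After op 14 (git reset e.txt): modified={a.txt, c.txt, d.txt, e.txt} staged={none}
After op 15 (git add d.txt): modified={a.txt, c.txt, e.txt} staged={d.txt}
After op 16 (modify d.txt): modified={a.txt, c.txt, d.txt, e.txt} staged={d.txt}
After op 17 (git add e.txt): modified={a.txt, c.txt, d.txt} staged={d.txt, e.txt}
After op 18 (git reset d.txt): modified={a.txt, c.txt, d.txt} staged={e.txt}
After op 19 (modify b.txt): modified={a.txt, b.txt, c.txt, d.txt} staged={e.txt}
After op 20 (modify f.txt): modified={a.txt, b.txt, c.txt, d.txt, f.txt} staged={e.txt}
After op 21 (git add c.txt): modified={a.txt, b.txt, d.txt, f.txt} staged={c.txt, e.txt}
After op 22 (git reset c.txt): modified={a.txt, b.txt, c.txt, d.txt, f.txt} staged={e.txt}
After op 23 (git commit): modified={a.txt, b.txt, c.txt, d.txt, f.txt} staged={none}
After op 24 (git add c.txt): modified={a.txt, b.txt, d.txt, f.txt} staged={c.txt}
After op 25 (git commit): modified={a.txt, b.txt, d.txt, f.txt} staged={none}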